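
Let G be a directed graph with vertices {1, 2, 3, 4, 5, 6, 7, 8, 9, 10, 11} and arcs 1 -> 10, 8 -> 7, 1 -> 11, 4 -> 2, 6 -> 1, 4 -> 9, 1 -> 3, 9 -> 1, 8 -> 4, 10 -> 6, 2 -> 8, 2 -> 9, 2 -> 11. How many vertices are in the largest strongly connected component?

{1, 6, 10} are all mutually reachable — one SCC of size 3.
{2, 4, 8} are all mutually reachable — one SCC of size 3.
{7} is an SCC by itself.
{3} is an SCC by itself.
{5} is an SCC by itself.
(and 2 more singleton SCCs)
The largest has 3 vertices.

3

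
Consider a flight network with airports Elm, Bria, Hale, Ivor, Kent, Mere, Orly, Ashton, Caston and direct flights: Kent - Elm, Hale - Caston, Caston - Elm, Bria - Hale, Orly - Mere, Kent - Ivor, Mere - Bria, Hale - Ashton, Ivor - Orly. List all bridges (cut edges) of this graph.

Ashton-Hale

The edges on the cycle Kent-Ivor-Orly-Mere-Bria-Hale-Caston-Elm-Kent are not bridges since each lies on that cycle.
But removing Ashton - Hale disconnects Ashton from Hale — this is a bridge.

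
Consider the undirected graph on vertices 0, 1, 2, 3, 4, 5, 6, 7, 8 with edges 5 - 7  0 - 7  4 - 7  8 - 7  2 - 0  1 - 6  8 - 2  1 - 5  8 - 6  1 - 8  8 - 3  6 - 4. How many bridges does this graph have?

The edges on the cycle 8-6-4-7-0-2-8 are not bridges since each lies on that cycle.
But removing 8 - 3 disconnects 8 from 3 — this is a bridge.

1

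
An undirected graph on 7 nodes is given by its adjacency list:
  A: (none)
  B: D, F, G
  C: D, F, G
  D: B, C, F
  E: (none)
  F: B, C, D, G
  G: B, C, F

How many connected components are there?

A is isolated — a component by itself.
E is isolated — a component by itself.
Starting from B we can reach B, C, D, F, G. That is one component of size 5.
Total: 3 components.

3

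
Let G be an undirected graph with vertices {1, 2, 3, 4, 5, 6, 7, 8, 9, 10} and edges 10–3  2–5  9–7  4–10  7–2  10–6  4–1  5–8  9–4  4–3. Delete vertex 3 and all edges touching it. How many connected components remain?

With 3 gone, the remaining components are: {1, 2, 4, 5, 6, 7, 8, 9, 10}.
That is 1 component.

1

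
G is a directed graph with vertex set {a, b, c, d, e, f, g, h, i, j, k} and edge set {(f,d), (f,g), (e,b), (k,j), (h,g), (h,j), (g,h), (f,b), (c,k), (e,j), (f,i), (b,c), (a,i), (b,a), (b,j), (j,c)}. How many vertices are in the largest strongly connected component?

{c, j, k} are all mutually reachable — one SCC of size 3.
{g, h} are all mutually reachable — one SCC of size 2.
{e} is an SCC by itself.
{a} is an SCC by itself.
{i} is an SCC by itself.
(and 3 more singleton SCCs)
The largest has 3 vertices.

3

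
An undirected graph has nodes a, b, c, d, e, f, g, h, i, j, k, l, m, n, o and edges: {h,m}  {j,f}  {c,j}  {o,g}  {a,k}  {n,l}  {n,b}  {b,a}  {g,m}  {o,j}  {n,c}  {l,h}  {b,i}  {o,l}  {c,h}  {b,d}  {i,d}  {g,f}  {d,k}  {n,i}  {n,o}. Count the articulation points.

Removing n increases the component count from 2 to 3, so n is a cut vertex.
By contrast removing f leaves 2 components; it is not a cut vertex. No other vertex is a cut vertex either.

1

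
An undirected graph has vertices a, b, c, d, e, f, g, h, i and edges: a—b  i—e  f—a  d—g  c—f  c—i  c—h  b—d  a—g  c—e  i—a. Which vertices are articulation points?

a, c

Removing a increases the component count from 1 to 2, so a is a cut vertex.
Removing c increases the component count from 1 to 2, so c is a cut vertex.
By contrast removing h leaves 1 component; it is not a cut vertex. No other vertex is a cut vertex either.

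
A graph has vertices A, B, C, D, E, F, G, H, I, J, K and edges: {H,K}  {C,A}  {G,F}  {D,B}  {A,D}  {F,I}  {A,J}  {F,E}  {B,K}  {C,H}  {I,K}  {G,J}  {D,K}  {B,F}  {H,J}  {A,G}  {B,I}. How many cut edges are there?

1

The edges on the cycle A-G-J-A are not bridges since each lies on that cycle.
But removing F - E disconnects F from E — this is a bridge.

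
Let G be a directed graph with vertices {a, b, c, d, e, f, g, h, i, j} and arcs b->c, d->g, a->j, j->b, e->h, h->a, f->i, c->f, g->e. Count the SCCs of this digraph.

{c} is an SCC by itself.
{j} is an SCC by itself.
{f} is an SCC by itself.
{a} is an SCC by itself.
{i} is an SCC by itself.
(and 5 more singleton SCCs)
That gives 10 strongly connected components.

10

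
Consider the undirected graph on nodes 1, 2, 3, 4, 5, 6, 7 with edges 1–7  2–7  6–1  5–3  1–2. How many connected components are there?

3

4 is isolated — a component by itself.
Starting from 3 we can reach 3, 5. That is one component of size 2.
Starting from 1 we can reach 1, 2, 6, 7. That is one component of size 4.
Total: 3 components.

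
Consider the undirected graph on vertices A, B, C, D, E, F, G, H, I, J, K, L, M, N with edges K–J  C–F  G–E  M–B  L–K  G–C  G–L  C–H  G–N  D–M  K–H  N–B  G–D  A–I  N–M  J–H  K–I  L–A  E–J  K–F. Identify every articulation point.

Removing G increases the component count from 1 to 2, so G is a cut vertex.
By contrast removing J leaves 1 component; it is not a cut vertex. No other vertex is a cut vertex either.

G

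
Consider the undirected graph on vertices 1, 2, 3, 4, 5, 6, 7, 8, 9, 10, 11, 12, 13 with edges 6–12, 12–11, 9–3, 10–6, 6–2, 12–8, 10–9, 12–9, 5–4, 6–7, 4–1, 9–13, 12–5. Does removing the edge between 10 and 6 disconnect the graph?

After removing 10–6, the path 10-9-12-6 still connects them, so the edge is not a bridge.

No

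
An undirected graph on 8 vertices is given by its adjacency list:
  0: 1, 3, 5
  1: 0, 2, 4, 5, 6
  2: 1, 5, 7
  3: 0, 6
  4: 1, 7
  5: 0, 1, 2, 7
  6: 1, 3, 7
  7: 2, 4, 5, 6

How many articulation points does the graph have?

0

Removing 5, for instance, still leaves 1 component. No single vertex removal increases the component count — the graph has no articulation points.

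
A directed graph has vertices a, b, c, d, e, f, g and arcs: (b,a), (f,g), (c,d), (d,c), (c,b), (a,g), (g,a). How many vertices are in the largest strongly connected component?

2

{c, d} are all mutually reachable — one SCC of size 2.
{a, g} are all mutually reachable — one SCC of size 2.
{b} is an SCC by itself.
{e} is an SCC by itself.
{f} is an SCC by itself.
The largest has 2 vertices.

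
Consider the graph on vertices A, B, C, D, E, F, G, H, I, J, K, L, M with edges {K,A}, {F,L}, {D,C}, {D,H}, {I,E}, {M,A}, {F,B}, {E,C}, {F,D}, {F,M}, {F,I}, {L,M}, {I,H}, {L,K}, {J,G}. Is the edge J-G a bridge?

Yes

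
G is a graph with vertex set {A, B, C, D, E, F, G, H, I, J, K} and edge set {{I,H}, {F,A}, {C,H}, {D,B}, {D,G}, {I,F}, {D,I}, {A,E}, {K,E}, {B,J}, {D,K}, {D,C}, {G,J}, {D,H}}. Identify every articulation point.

Removing D increases the component count from 1 to 2, so D is a cut vertex.
By contrast removing F leaves 1 component; it is not a cut vertex. No other vertex is a cut vertex either.

D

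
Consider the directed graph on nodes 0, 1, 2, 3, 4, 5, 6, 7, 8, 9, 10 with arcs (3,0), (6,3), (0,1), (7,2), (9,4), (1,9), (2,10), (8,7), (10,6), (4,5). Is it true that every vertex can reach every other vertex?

There is no directed path from 0 to 3, so the graph is not strongly connected.

No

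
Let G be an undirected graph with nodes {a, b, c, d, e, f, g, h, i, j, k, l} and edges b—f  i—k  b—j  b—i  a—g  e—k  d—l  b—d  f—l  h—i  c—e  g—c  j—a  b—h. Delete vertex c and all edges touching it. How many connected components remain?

1

With c gone, the remaining components are: {a, b, d, e, f, g, h, i, j, k, l}.
That is 1 component.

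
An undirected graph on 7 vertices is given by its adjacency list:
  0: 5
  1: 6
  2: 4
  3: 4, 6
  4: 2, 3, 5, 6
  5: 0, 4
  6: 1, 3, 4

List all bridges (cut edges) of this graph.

0-5, 1-6, 2-4, 4-5

The edges on the cycle 3-6-4-3 are not bridges since each lies on that cycle.
But removing 5-0 disconnects 5 from 0; removing 4-5 disconnects 4 from 5; removing 6-1 disconnects 6 from 1; removing 4-2 disconnects 4 from 2 — these are bridges.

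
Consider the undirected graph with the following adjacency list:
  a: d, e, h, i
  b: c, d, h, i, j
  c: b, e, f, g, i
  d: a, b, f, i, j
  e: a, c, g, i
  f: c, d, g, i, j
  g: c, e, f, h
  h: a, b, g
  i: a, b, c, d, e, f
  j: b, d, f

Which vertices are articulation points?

none

Removing c, for instance, still leaves 1 component. No single vertex removal increases the component count — the graph has no articulation points.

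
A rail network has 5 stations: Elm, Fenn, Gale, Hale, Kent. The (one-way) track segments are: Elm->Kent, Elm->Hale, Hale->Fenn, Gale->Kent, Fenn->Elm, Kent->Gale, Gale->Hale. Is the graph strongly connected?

From Kent we can reach every vertex (Elm, Fenn, Gale, Hale, Kent), and every vertex can reach Kent (Elm, Fenn, Gale, Hale, Kent). So the whole graph is one strongly connected component.

Yes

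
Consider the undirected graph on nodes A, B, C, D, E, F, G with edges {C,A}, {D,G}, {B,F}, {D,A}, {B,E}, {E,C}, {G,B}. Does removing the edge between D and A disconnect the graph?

After removing D–A, the path D-G-B-E-C-A still connects them, so the edge is not a bridge.

No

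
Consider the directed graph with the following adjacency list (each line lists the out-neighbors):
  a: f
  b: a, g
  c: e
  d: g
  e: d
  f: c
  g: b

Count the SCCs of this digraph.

1

{a, b, c, d, e, f, g} are all mutually reachable — one SCC of size 7.
That gives 1 strongly connected component.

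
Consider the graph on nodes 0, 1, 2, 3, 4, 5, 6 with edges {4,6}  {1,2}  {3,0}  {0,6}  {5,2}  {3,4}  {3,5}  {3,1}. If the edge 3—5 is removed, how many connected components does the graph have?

3 and 5 are still connected via 3-1-2-5, so the component count stays at 1.

1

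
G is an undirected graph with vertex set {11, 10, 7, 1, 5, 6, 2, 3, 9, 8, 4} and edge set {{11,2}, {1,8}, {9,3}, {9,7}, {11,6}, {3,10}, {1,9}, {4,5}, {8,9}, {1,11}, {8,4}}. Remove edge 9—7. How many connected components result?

2

Before removal there is 1 component.
9—7 is a bridge — removing it separates 9's side from 7's side.
After removal: 2 components.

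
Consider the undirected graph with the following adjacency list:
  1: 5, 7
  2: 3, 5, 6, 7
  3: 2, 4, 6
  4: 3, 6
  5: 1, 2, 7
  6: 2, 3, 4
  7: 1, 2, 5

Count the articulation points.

1

Removing 2 increases the component count from 1 to 2, so 2 is a cut vertex.
By contrast removing 5 leaves 1 component; it is not a cut vertex. No other vertex is a cut vertex either.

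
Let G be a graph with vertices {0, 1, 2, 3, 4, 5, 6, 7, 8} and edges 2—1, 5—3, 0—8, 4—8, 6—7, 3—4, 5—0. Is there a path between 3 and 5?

From 3 we can reach 0, 3, 4, 5, 8, which includes 5.

Yes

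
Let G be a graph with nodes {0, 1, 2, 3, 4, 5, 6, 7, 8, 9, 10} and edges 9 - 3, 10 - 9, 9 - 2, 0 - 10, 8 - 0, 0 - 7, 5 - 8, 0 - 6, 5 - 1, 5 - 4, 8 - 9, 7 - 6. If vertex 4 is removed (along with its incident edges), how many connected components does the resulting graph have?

With 4 gone, the remaining components are: {0, 1, 2, 3, 5, 6, 7, 8, 9, 10}.
That is 1 component.

1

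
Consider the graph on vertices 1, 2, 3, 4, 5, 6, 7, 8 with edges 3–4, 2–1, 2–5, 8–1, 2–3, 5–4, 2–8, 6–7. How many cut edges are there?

1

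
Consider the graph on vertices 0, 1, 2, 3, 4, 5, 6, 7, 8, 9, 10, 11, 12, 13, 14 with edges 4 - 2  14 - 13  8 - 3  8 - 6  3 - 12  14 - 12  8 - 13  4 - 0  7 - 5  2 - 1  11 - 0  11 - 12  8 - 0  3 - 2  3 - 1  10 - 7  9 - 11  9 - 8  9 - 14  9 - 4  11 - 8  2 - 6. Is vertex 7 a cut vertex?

Yes

Deleting 7 raises the number of components from 2 to 3, so 7 is a cut vertex.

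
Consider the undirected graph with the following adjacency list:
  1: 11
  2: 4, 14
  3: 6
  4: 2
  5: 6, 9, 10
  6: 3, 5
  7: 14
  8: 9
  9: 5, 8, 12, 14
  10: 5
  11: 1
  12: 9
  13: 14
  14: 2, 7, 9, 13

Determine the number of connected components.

2

Starting from 1 we can reach 1, 11. That is one component of size 2.
Starting from 2 we can reach 2, 3, 4, 5, 6, 7, 8, 9, 10, 12, 13, 14. That is one component of size 12.
Total: 2 components.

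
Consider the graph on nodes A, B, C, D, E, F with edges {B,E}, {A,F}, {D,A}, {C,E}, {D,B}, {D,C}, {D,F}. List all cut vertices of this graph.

Removing D increases the component count from 1 to 2, so D is a cut vertex.
By contrast removing E leaves 1 component; it is not a cut vertex. No other vertex is a cut vertex either.

D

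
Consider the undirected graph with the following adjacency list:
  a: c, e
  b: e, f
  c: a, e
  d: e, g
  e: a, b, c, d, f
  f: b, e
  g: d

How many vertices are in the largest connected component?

7

Starting from a we can reach a, b, c, d, e, f, g. That is one component of size 7.
The largest has 7 vertices.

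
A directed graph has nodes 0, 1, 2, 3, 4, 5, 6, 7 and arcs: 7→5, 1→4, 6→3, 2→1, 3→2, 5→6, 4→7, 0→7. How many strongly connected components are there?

2

{1, 2, 3, 4, 5, 6, 7} are all mutually reachable — one SCC of size 7.
{0} is an SCC by itself.
That gives 2 strongly connected components.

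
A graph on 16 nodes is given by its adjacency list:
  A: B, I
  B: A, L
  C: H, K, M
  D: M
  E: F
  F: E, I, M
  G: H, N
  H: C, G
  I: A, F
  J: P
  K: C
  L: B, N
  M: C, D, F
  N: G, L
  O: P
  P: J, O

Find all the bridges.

C-K, D-M, E-F, J-P, O-P

The edges on the cycle G-H-C-M-F-I-A-B-L-N-G are not bridges since each lies on that cycle.
But removing O-P disconnects O from P; removing D-M disconnects D from M; removing C-K disconnects C from K; removing E-F disconnects E from F — these are bridges.
In total 5 edges are bridges.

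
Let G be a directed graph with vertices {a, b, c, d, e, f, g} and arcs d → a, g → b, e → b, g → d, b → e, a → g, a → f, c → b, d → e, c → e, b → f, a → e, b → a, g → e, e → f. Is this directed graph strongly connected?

There is no directed path from a to c, so the graph is not strongly connected.

No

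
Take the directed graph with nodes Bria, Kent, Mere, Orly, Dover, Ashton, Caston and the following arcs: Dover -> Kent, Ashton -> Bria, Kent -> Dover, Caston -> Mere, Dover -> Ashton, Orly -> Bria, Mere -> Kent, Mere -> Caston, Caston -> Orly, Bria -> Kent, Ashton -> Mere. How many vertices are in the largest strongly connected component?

7

{Bria, Kent, Mere, Orly, Dover, Ashton, Caston} are all mutually reachable — one SCC of size 7.
The largest has 7 vertices.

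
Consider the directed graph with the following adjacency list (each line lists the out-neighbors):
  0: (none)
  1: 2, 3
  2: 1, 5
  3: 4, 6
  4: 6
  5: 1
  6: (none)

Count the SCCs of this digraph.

{1, 2, 5} are all mutually reachable — one SCC of size 3.
{4} is an SCC by itself.
{0} is an SCC by itself.
{6} is an SCC by itself.
{3} is an SCC by itself.
That gives 5 strongly connected components.

5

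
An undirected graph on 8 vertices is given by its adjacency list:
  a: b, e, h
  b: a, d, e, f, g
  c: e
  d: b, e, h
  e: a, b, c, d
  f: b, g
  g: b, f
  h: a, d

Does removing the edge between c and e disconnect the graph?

Removing c-e leaves no path between c and e: the component count goes from 1 to 2. So it is a bridge.

Yes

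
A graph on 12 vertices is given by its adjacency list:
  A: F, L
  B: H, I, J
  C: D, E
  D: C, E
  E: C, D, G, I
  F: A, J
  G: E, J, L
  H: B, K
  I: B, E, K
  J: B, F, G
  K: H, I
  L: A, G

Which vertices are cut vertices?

E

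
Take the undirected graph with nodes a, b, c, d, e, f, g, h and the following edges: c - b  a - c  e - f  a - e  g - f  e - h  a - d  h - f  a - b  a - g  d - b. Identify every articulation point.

a

Removing a increases the component count from 1 to 2, so a is a cut vertex.
By contrast removing g leaves 1 component; it is not a cut vertex. No other vertex is a cut vertex either.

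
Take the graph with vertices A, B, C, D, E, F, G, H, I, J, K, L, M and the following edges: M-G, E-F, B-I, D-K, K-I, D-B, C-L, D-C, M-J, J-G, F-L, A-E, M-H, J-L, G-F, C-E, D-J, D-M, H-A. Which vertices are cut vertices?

D

Removing D increases the component count from 1 to 2, so D is a cut vertex.
By contrast removing K leaves 1 component; it is not a cut vertex. No other vertex is a cut vertex either.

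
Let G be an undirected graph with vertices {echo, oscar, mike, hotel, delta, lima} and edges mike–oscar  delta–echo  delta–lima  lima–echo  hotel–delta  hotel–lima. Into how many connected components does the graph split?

Starting from mike we can reach mike, oscar. That is one component of size 2.
Starting from echo we can reach echo, lima, delta, hotel. That is one component of size 4.
Total: 2 components.

2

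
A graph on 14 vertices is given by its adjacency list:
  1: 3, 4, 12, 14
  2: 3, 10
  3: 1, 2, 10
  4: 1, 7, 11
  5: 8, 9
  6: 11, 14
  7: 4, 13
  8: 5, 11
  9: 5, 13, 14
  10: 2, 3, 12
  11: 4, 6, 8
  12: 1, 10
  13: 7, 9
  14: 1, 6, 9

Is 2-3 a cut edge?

After removing 2-3, the path 2-10-3 still connects them, so the edge is not a bridge.

No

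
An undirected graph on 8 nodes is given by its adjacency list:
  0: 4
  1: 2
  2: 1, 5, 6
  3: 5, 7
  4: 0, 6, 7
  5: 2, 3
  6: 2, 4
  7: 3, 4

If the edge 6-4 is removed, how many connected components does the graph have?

1

6 and 4 are still connected via 6-2-5-3-7-4, so the component count stays at 1.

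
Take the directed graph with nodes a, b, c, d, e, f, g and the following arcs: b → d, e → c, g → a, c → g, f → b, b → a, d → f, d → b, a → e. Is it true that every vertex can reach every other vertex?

There is no directed path from e to d, so the graph is not strongly connected.

No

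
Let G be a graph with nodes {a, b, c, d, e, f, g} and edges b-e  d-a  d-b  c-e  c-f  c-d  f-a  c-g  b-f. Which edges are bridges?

The edges on the cycle c-d-b-e-c are not bridges since each lies on that cycle.
But removing c-g disconnects c from g — this is a bridge.

c-g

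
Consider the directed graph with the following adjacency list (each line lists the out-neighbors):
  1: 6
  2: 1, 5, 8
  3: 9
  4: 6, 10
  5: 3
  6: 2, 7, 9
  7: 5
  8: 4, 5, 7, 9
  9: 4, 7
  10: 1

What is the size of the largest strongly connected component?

10

{1, 2, 3, 4, 5, 6, 7, 8, 9, 10} are all mutually reachable — one SCC of size 10.
The largest has 10 vertices.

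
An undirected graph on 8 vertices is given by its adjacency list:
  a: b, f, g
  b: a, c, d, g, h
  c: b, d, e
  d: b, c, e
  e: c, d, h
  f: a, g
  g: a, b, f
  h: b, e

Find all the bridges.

none

The edges on the cycle b-d-c-b are not bridges since each lies on that cycle.
Every edge lies on some cycle, so there are no bridges.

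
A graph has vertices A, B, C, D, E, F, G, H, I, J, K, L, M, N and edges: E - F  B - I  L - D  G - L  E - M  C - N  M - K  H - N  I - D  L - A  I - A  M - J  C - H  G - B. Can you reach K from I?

The component containing I is {A, B, D, G, I, L}, and K is not in it.

No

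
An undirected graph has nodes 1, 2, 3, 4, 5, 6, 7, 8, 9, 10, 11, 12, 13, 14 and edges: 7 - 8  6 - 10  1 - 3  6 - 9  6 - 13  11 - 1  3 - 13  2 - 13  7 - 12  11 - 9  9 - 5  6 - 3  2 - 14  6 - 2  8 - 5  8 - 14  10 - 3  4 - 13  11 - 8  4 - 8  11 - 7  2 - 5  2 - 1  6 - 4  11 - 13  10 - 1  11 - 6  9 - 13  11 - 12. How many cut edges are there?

The edges on the cycle 11-6-2-13-9-11 are not bridges since each lies on that cycle.
Every edge lies on some cycle, so there are no bridges.

0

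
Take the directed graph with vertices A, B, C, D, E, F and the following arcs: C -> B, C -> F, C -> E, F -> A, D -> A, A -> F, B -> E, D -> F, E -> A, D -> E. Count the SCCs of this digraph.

{A, F} are all mutually reachable — one SCC of size 2.
{C} is an SCC by itself.
{D} is an SCC by itself.
{E} is an SCC by itself.
{B} is an SCC by itself.
That gives 5 strongly connected components.

5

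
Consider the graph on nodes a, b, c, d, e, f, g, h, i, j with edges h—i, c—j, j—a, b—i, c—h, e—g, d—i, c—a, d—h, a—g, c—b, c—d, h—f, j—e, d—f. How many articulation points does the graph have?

1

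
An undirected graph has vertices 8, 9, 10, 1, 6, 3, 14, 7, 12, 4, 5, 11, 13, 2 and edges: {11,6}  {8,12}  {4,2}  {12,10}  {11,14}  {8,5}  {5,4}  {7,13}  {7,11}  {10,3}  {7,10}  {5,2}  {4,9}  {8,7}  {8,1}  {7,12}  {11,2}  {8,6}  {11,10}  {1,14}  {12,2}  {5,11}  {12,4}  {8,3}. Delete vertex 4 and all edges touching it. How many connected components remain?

With 4 gone, the remaining components are: {9}; {1, 2, 3, 5, 6, 7, 8, 10, 11, 12, 13, 14}.
That is 2 components.

2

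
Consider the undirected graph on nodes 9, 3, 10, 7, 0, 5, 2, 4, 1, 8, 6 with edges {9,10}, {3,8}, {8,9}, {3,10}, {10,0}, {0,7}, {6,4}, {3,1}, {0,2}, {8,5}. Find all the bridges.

0-10, 0-2, 0-7, 1-3, 4-6, 5-8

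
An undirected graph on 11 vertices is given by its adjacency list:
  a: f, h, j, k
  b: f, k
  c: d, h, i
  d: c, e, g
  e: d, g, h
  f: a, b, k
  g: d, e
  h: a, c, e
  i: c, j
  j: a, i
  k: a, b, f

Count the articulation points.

Removing a increases the component count from 1 to 2, so a is a cut vertex.
By contrast removing d leaves 1 component; it is not a cut vertex. No other vertex is a cut vertex either.

1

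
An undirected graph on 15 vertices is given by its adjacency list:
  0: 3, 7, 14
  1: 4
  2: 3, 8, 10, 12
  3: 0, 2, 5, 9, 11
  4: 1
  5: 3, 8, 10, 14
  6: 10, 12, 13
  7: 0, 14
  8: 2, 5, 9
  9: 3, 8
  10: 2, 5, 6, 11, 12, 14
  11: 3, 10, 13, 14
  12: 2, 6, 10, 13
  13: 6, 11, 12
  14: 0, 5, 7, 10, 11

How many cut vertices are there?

Removing 0, for instance, still leaves 2 components. No single vertex removal increases the component count — the graph has no articulation points.

0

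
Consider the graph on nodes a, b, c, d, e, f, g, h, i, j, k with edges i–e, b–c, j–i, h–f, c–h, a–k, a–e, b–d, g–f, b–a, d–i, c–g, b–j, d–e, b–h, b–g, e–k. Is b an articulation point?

Yes

Deleting b raises the number of components from 1 to 2, so b is a cut vertex.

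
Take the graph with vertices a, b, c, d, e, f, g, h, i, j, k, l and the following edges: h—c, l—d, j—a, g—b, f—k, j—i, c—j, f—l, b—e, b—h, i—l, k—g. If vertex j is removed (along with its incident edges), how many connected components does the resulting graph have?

With j gone, the remaining components are: {a}; {b, c, d, e, f, g, h, i, k, l}.
That is 2 components.

2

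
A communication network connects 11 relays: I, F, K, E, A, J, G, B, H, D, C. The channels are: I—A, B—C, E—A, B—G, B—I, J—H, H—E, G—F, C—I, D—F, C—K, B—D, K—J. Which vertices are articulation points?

Removing B increases the component count from 1 to 2, so B is a cut vertex.
By contrast removing H leaves 1 component; it is not a cut vertex. No other vertex is a cut vertex either.

B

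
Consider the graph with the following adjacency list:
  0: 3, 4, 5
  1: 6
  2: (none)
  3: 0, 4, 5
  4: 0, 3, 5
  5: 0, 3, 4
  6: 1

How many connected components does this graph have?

3

2 is isolated — a component by itself.
Starting from 1 we can reach 1, 6. That is one component of size 2.
Starting from 0 we can reach 0, 3, 4, 5. That is one component of size 4.
Total: 3 components.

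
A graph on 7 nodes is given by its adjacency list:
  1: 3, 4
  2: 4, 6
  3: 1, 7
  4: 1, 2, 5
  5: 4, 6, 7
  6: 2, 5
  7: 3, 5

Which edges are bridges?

The edges on the cycle 5-4-2-6-5 are not bridges since each lies on that cycle.
Every edge lies on some cycle, so there are no bridges.

none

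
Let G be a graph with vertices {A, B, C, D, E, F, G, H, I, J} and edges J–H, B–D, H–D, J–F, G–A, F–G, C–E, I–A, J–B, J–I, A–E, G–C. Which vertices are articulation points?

Removing J increases the component count from 1 to 2, so J is a cut vertex.
By contrast removing G leaves 1 component; it is not a cut vertex. No other vertex is a cut vertex either.

J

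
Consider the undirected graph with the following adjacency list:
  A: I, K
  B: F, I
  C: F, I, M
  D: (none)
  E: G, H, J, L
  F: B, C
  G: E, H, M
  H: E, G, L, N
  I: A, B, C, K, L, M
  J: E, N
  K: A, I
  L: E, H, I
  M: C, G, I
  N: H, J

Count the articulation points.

1

Removing I increases the component count from 2 to 3, so I is a cut vertex.
By contrast removing E leaves 2 components; it is not a cut vertex. No other vertex is a cut vertex either.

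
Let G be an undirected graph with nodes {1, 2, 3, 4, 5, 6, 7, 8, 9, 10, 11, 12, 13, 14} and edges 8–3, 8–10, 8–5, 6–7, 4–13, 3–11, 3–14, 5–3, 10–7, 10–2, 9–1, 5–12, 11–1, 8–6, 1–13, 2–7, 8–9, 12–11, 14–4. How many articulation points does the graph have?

1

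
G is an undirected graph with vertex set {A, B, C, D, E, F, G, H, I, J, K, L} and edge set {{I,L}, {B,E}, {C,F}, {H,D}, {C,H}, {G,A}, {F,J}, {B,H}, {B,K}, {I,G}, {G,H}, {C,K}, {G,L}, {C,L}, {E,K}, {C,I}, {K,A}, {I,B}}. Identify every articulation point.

C, F, H

Removing C increases the component count from 1 to 2, so C is a cut vertex.
Removing F increases the component count from 1 to 2, so F is a cut vertex.
Removing H increases the component count from 1 to 2, so H is a cut vertex.
By contrast removing J leaves 1 component; it is not a cut vertex. No other vertex is a cut vertex either.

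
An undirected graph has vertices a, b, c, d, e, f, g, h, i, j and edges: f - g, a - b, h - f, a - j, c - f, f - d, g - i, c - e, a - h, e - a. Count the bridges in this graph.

The edges on the cycle c-e-a-h-f-c are not bridges since each lies on that cycle.
But removing f - d disconnects f from d; removing f - g disconnects f from g; removing i - g disconnects i from g; removing a - j disconnects a from j — these are bridges.
In total 5 edges are bridges.

5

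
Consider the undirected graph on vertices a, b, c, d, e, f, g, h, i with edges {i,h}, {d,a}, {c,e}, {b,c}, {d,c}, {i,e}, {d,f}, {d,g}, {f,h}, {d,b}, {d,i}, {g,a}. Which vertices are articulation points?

d

Removing d increases the component count from 1 to 2, so d is a cut vertex.
By contrast removing i leaves 1 component; it is not a cut vertex. No other vertex is a cut vertex either.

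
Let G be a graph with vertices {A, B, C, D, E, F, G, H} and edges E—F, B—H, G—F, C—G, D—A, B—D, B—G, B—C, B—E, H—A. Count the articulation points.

Removing B increases the component count from 1 to 2, so B is a cut vertex.
By contrast removing D leaves 1 component; it is not a cut vertex. No other vertex is a cut vertex either.

1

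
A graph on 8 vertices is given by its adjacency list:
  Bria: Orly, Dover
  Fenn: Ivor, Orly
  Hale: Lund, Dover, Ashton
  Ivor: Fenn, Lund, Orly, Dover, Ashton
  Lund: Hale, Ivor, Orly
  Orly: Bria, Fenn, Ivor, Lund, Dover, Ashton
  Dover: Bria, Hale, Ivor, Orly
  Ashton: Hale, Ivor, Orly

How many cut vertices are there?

0

Removing Lund, for instance, still leaves 1 component. No single vertex removal increases the component count — the graph has no articulation points.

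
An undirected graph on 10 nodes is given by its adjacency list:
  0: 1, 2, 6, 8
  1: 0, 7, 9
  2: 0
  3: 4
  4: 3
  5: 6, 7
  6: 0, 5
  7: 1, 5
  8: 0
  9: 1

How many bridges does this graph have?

4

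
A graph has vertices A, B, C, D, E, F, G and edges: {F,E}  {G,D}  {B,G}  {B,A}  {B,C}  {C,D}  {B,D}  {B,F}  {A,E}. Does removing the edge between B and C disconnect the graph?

No

After removing B-C, the path B-D-C still connects them, so the edge is not a bridge.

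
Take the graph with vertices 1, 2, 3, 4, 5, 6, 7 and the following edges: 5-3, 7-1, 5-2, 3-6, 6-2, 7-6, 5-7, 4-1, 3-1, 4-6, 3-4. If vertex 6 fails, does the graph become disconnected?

Deleting 6 leaves 1 component (was 1) (its neighbors 2, 3, 4, 7 remain connected to each other), so 6 is not a cut vertex.

No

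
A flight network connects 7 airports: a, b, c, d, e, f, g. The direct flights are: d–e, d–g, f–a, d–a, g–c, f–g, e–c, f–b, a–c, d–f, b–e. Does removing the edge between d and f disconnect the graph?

No

After removing d–f, the path d-a-f still connects them, so the edge is not a bridge.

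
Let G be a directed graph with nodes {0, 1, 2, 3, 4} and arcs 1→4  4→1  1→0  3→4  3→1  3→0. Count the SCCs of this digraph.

{1, 4} are all mutually reachable — one SCC of size 2.
{3} is an SCC by itself.
{2} is an SCC by itself.
{0} is an SCC by itself.
That gives 4 strongly connected components.

4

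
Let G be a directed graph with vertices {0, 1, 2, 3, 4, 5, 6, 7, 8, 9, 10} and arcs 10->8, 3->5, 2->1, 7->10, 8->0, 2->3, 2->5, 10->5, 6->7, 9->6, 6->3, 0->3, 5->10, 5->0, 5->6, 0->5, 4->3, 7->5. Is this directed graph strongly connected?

There is no directed path from 0 to 9, so the graph is not strongly connected.

No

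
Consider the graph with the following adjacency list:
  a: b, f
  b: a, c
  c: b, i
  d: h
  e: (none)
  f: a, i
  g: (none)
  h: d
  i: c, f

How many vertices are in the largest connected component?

e is isolated — a component by itself.
g is isolated — a component by itself.
Starting from d we can reach d, h. That is one component of size 2.
Starting from a we can reach a, b, c, f, i. That is one component of size 5.
The largest has 5 vertices.

5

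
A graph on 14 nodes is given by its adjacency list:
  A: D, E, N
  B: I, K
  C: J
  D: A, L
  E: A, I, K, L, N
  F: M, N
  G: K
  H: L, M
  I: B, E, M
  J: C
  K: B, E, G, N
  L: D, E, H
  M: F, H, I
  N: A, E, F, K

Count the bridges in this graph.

2

The edges on the cycle N-K-B-I-E-N are not bridges since each lies on that cycle.
But removing J-C disconnects J from C; removing G-K disconnects G from K — these are bridges.
That makes 2 bridges.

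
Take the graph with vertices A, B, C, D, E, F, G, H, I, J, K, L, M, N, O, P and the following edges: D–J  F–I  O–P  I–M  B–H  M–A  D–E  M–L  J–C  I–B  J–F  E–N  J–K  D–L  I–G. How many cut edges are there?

The edges on the cycle D-J-F-I-M-L-D are not bridges since each lies on that cycle.
But removing B–I disconnects B from I; removing N–E disconnects N from E; removing B–H disconnects B from H; removing J–C disconnects J from C — these are bridges.
In total 9 edges are bridges.

9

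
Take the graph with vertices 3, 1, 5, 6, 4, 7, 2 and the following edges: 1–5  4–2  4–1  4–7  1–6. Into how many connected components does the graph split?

3 is isolated — a component by itself.
Starting from 1 we can reach 1, 2, 4, 5, 6, 7. That is one component of size 6.
Total: 2 components.

2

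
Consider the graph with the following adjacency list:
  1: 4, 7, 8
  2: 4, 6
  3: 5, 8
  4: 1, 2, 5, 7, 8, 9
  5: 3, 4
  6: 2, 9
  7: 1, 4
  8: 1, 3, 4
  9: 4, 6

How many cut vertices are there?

Removing 4 increases the component count from 1 to 2, so 4 is a cut vertex.
By contrast removing 8 leaves 1 component; it is not a cut vertex. No other vertex is a cut vertex either.

1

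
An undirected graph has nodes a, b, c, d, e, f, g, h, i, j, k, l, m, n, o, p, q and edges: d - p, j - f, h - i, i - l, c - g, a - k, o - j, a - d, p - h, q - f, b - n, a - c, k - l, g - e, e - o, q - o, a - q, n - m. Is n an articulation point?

Yes

Deleting n raises the number of components from 2 to 3, so n is a cut vertex.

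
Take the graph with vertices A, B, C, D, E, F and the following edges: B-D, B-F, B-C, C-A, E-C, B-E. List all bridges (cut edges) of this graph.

A-C, B-D, B-F

The edges on the cycle B-E-C-B are not bridges since each lies on that cycle.
But removing C-A disconnects C from A; removing B-F disconnects B from F; removing B-D disconnects B from D — these are bridges.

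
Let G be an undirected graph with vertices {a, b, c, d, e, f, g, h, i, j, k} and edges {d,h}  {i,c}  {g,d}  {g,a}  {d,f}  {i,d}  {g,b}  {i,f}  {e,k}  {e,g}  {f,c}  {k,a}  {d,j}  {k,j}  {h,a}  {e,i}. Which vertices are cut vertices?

Removing g increases the component count from 1 to 2, so g is a cut vertex.
By contrast removing i leaves 1 component; it is not a cut vertex. No other vertex is a cut vertex either.

g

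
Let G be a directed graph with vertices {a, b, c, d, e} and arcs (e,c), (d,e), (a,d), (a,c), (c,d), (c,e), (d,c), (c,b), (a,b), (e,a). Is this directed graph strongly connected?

No

There is no directed path from b to d, so the graph is not strongly connected.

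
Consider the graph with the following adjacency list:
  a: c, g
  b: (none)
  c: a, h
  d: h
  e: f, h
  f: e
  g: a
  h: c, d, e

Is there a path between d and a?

From d we can reach a, c, d, e, f, g, h, which includes a.

Yes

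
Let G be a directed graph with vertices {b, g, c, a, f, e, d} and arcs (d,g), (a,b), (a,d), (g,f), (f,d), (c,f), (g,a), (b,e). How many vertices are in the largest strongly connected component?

4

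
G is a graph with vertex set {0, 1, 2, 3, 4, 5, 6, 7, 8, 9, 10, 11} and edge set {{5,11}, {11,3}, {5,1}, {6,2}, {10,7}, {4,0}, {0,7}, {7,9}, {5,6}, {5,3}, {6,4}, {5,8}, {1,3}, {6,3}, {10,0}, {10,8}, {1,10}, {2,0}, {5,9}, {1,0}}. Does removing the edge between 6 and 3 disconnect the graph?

After removing 6–3, the path 6-5-3 still connects them, so the edge is not a bridge.

No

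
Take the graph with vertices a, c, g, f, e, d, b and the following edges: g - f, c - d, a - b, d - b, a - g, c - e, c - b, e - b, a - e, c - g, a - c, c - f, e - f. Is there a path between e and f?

From e we can reach a, b, c, d, e, f, g, which includes f.

Yes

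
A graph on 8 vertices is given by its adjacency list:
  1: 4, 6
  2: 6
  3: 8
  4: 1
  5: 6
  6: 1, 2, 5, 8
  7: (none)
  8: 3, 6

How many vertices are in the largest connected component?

7 is isolated — a component by itself.
Starting from 1 we can reach 1, 2, 3, 4, 5, 6, 8. That is one component of size 7.
The largest has 7 vertices.

7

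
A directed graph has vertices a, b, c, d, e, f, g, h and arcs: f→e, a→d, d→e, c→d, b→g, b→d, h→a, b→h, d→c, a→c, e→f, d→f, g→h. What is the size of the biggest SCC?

{e, f} are all mutually reachable — one SCC of size 2.
{c, d} are all mutually reachable — one SCC of size 2.
{g} is an SCC by itself.
{a} is an SCC by itself.
{h} is an SCC by itself.
(and 1 more singleton SCC)
The largest has 2 vertices.

2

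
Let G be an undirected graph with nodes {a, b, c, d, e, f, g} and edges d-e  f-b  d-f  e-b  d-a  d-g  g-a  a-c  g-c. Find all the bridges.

The edges on the cycle d-g-c-a-d are not bridges since each lies on that cycle.
Every edge lies on some cycle, so there are no bridges.

none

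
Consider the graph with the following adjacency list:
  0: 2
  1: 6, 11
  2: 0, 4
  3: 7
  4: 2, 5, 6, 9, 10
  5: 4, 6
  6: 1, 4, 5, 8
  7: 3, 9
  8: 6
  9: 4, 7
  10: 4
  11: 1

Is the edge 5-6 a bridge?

No

After removing 5-6, the path 5-4-6 still connects them, so the edge is not a bridge.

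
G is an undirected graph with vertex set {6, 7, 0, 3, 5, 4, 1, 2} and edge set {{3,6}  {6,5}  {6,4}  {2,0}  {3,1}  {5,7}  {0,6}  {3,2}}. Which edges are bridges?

1-3, 4-6, 5-6, 5-7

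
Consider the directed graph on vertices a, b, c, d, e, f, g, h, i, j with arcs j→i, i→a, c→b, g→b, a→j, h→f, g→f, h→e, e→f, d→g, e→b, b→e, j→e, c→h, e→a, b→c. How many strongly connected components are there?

4

{a, b, c, e, h, i, j} are all mutually reachable — one SCC of size 7.
{g} is an SCC by itself.
{f} is an SCC by itself.
{d} is an SCC by itself.
That gives 4 strongly connected components.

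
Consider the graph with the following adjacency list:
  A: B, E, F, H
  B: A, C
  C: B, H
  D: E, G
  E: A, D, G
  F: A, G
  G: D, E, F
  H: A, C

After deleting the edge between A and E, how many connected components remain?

A and E are still connected via A-F-G-E, so the component count stays at 1.

1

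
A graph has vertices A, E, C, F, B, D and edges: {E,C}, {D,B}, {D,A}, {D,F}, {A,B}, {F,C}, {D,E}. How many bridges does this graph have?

0

The edges on the cycle D-A-B-D are not bridges since each lies on that cycle.
Every edge lies on some cycle, so there are no bridges.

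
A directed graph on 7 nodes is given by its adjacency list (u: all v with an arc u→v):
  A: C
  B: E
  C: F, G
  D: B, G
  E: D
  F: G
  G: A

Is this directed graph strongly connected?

There is no directed path from F to B, so the graph is not strongly connected.

No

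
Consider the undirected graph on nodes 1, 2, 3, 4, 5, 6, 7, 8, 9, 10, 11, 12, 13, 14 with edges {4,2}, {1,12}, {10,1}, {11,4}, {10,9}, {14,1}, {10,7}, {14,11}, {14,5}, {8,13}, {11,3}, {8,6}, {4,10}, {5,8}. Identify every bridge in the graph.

The edges on the cycle 14-11-4-10-1-14 are not bridges since each lies on that cycle.
But removing 2-4 disconnects 2 from 4; removing 1-12 disconnects 1 from 12; removing 7-10 disconnects 7 from 10; removing 13-8 disconnects 13 from 8 — these are bridges.
In total 9 edges are bridges.

1-12, 10-7, 10-9, 11-3, 13-8, 14-5, 2-4, 5-8, 6-8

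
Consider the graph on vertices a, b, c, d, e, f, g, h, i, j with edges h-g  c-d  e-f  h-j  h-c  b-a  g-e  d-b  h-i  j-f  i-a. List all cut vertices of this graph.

Removing h increases the component count from 1 to 2, so h is a cut vertex.
By contrast removing f leaves 1 component; it is not a cut vertex. No other vertex is a cut vertex either.

h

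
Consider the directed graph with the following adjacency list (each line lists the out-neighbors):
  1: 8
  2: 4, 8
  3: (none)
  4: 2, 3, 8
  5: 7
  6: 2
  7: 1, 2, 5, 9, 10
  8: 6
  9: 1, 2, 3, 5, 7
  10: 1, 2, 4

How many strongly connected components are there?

5

{2, 4, 6, 8} are all mutually reachable — one SCC of size 4.
{5, 7, 9} are all mutually reachable — one SCC of size 3.
{3} is an SCC by itself.
{1} is an SCC by itself.
{10} is an SCC by itself.
That gives 5 strongly connected components.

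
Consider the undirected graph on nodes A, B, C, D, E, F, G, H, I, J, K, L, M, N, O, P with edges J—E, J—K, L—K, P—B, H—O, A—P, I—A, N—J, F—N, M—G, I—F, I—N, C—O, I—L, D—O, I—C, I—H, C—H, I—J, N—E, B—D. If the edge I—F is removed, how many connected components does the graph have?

2

I and F are still connected via I-N-F, so the component count stays at 2.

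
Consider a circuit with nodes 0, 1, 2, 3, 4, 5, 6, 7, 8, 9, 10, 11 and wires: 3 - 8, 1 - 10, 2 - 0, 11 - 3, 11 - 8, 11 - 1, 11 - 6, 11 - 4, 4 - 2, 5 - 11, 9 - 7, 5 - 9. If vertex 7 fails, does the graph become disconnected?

No

Deleting 7 leaves 1 component (was 1), so 7 is not a cut vertex.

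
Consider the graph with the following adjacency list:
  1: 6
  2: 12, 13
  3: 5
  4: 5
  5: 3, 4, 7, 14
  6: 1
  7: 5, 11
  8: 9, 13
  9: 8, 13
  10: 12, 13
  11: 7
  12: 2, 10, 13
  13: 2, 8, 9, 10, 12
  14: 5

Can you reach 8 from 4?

No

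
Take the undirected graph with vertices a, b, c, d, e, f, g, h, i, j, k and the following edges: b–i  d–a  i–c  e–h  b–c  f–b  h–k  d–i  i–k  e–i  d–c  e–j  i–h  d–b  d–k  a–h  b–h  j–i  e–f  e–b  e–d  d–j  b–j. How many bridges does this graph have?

0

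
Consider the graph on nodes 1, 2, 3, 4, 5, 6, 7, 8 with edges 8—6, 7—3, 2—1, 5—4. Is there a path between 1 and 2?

From 1 we can reach 1, 2, which includes 2.

Yes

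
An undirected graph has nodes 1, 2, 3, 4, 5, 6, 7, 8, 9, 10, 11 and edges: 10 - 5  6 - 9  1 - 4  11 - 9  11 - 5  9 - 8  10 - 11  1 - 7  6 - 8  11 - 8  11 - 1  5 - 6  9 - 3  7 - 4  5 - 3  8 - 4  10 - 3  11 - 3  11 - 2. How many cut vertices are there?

Removing 11 increases the component count from 1 to 2, so 11 is a cut vertex.
By contrast removing 8 leaves 1 component; it is not a cut vertex. No other vertex is a cut vertex either.

1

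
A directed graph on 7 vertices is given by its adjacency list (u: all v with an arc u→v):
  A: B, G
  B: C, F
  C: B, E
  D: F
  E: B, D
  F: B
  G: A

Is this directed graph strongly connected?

No

There is no directed path from B to G, so the graph is not strongly connected.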